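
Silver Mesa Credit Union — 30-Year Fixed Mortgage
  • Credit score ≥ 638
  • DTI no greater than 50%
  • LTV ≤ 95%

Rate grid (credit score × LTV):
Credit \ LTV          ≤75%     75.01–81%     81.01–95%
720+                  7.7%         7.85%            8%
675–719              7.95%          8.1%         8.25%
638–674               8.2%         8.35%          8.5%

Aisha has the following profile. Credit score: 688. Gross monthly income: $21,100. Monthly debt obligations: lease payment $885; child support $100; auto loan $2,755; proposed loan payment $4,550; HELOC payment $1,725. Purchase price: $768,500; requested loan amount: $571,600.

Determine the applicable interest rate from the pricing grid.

Credit score 688 ≥ 638; Total monthly debts = (885 + 100 + 2,755 + 4,550 + 1,725) = 10,015. DTI = 10,015/21,100 = 47.5% ≤ 50%
LTV: 571,600 ÷ 768,500 = 74.4%, within 95% cap
Row: 688 falls in 675–719. Column: 74.4% falls in ≤75%. Rate = 7.95%.

7.95%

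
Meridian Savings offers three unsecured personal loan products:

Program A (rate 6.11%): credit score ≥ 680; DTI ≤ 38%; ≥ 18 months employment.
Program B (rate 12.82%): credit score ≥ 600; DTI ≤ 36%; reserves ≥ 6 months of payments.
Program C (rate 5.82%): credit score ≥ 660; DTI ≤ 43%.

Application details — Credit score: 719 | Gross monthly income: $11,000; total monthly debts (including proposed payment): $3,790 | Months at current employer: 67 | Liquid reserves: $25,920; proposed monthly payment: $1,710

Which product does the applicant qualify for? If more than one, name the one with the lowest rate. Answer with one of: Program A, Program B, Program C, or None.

DTI = 3,790/11,000 = 34.5%.
Reserves = 25,920/1,710 = 15.2 months.
Program A: score 719 ≥ 680; DTI 34.5% ≤ 38%; employment 67 ≥ 18 mo → qualifies.
Program B: score 719 ≥ 600; DTI 34.5% ≤ 36%; reserves 15.2 ≥ 6 mo → qualifies.
Program C: score 719 ≥ 660; DTI 34.5% ≤ 43% → qualifies.
Qualifying: Program A, Program B, Program C. Lowest rate is 5.82% → Program C.

Program C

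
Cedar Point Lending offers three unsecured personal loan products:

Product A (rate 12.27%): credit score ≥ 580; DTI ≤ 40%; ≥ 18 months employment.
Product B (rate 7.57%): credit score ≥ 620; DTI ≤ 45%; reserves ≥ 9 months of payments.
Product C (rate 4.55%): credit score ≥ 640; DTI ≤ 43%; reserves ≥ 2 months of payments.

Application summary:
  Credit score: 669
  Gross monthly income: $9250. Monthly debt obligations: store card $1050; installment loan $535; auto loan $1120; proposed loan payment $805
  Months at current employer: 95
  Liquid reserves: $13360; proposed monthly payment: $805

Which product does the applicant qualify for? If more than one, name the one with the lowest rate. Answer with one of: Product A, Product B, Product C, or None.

Total debts = (1,050 + 535 + 1,120 + 805) = 3,510; DTI = 3,510/9,250 = 37.9%.
Reserves = 13,360/805 = 16.6 months.
Product A: score 669 ≥ 580; DTI 37.9% ≤ 40%; employment 95 ≥ 18 mo → qualifies.
Product B: score 669 ≥ 620; DTI 37.9% ≤ 45%; reserves 16.6 ≥ 9 mo → qualifies.
Product C: score 669 ≥ 640; DTI 37.9% ≤ 43%; reserves 16.6 ≥ 2 mo → qualifies.
Qualifying: Product A, Product B, Product C. Lowest rate is 4.55% → Product C.

Product C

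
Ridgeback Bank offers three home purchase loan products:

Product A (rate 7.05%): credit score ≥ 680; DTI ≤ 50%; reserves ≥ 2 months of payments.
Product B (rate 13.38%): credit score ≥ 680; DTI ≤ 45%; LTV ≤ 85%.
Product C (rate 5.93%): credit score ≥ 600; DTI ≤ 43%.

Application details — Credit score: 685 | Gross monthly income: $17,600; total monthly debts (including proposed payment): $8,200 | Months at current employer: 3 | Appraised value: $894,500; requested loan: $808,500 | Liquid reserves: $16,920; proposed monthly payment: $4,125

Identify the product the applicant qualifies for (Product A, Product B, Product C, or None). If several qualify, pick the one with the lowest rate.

DTI = 8,200/17,600 = 46.6%.
LTV = 808,500/894,500 = 90.4%.
Reserves = 16,920/4,125 = 4.1 months.
Product A: score 685 ≥ 680; DTI 46.6% ≤ 50%; reserves 4.1 ≥ 2 mo → qualifies.
Product B: score 685 ≥ 680; DTI 46.6% > 45%; LTV 90.4% > 85% → does not qualify.
Product C: score 685 ≥ 600; DTI 46.6% > 43% → does not qualify.

Product A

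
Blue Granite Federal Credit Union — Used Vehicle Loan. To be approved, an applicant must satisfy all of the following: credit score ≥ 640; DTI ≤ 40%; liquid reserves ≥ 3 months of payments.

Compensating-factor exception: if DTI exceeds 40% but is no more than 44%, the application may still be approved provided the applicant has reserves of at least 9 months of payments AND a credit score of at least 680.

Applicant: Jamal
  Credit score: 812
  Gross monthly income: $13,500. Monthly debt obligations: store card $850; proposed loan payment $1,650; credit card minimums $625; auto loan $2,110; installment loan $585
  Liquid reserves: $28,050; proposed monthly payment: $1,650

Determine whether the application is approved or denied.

Approved

Credit score 812 ≥ 640 (meets base)
Total debts = (850 + 1,650 + 625 + 2,110 + 585) = 5,820. DTI: 5,820 ÷ 13,500 = 43.1%, over the 40% base limit.
Reserves = 28,050/1,650 = 17.0 months ≥ 3
43.1% falls in the override range (40%–44%), so the compensating-factor test applies.
Reserves 17.0 ≥ 9 months; credit score 812 ≥ 680.
Both compensating conditions met → exception applies.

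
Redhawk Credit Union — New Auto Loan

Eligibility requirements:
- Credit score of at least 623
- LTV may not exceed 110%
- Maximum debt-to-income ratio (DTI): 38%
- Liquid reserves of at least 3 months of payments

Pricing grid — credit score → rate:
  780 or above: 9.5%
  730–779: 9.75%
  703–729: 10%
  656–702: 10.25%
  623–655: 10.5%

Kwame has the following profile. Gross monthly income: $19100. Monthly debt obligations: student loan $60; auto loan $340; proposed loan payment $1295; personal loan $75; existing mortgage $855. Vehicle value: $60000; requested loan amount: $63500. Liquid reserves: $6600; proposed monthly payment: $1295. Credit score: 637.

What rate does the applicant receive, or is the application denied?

Approved at 10.5%

Credit score 637 ≥ 623 (meets minimum)
Total monthly debts = (60 + 340 + 1,295 + 75 + 855) = 2,625. DTI = 2,625/19,100 = 13.7% ≤ 38%
Loan-to-value = 63,500/60,000 = 105.8% — pass (110% max)
Reserves = 6,600/1,295 = 5.1 months ≥ 3
All requirements met. Score 637 falls in the 623–655 tier → 10.5%.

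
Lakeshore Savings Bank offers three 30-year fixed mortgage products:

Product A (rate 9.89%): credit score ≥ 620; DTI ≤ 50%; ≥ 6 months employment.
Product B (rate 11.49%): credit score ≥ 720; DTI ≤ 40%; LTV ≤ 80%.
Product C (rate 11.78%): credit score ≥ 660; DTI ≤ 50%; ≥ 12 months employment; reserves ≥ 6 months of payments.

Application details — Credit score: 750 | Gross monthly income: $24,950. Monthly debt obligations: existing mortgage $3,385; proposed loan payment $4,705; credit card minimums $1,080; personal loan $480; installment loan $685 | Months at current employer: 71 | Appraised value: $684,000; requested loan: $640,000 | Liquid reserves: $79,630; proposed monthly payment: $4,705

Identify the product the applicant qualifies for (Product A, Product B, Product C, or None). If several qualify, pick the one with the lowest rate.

Total debts = (3,385 + 4,705 + 1,080 + 480 + 685) = 10,335; DTI = 10,335/24,950 = 41.4%.
LTV = 640,000/684,000 = 93.6%.
Reserves = 79,630/4,705 = 16.9 months.
Product A: score 750 ≥ 620; DTI 41.4% ≤ 50%; employment 71 ≥ 6 mo → qualifies.
Product B: score 750 ≥ 720; DTI 41.4% > 40%; LTV 93.6% > 80% → does not qualify.
Product C: score 750 ≥ 660; DTI 41.4% ≤ 50%; employment 71 ≥ 12 mo; reserves 16.9 ≥ 6 mo → qualifies.
Qualifying: Product A, Product C. Lowest rate is 9.89% → Product A.

Product A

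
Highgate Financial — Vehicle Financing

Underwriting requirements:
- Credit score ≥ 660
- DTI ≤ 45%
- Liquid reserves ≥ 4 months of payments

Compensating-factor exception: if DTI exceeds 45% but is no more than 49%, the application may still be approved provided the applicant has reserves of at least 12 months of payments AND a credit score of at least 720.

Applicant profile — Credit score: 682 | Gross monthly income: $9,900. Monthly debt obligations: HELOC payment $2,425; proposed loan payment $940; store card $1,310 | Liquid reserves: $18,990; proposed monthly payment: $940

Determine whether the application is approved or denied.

Credit score 682 ≥ 660 (meets base)
Total debts = (2,425 + 940 + 1,310) = 4,675. DTI: 4,675 ÷ 9,900 = 47.2%, over the 45% base limit.
Liquid reserves cover 18,990/940 = 20.2 months — ≥ 4 required
47.2% falls in the override range (45%–49%), so the compensating-factor test applies.
Override check — reserves: 20.2 mo (ok); score: 682 (below 720).
Compensating-factor requirement not fully met.

Denied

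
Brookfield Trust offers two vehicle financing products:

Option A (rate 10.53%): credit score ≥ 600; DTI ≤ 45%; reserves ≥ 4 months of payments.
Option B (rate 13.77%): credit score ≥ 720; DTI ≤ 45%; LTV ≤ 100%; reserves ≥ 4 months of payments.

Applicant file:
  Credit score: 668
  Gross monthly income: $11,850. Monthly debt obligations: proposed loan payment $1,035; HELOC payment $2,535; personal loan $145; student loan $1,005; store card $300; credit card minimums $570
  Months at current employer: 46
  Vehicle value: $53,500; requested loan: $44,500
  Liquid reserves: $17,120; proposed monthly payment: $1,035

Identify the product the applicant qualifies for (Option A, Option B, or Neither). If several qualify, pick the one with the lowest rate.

Neither

Total debts = (1,035 + 2,535 + 145 + 1,005 + 300 + 570) = 5,590; DTI = 5,590/11,850 = 47.2%.
LTV = 44,500/53,500 = 83.2%.
Reserves = 17,120/1,035 = 16.5 months.
Option A: score 668 ≥ 600; DTI 47.2% > 45%; reserves 16.5 ≥ 4 mo → does not qualify.
Option B: score 668 < 720; DTI 47.2% > 45%; LTV 83.2% ≤ 100%; reserves 16.5 ≥ 4 mo → does not qualify.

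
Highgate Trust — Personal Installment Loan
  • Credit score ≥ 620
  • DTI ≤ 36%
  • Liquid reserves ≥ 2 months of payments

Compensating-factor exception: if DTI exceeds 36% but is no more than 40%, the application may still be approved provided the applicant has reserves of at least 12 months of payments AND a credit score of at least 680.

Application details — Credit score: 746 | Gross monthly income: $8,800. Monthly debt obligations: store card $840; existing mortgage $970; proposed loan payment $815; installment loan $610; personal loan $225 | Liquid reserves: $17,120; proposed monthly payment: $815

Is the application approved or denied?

Approved

Credit score 746 ≥ 620 (meets base)
Total debts = (840 + 970 + 815 + 610 + 225) = 3,460. DTI = 3,460/8,800 = 39.3% > 36% — standard DTI limit exceeded.
Reserves = 17,120/815 = 21.0 months ≥ 2
39.3% falls in the override range (36%–40%), so the compensating-factor test applies.
Reserves 21.0 ≥ 12 months; credit score 746 ≥ 680.
Both override conditions satisfied; DTI exception granted.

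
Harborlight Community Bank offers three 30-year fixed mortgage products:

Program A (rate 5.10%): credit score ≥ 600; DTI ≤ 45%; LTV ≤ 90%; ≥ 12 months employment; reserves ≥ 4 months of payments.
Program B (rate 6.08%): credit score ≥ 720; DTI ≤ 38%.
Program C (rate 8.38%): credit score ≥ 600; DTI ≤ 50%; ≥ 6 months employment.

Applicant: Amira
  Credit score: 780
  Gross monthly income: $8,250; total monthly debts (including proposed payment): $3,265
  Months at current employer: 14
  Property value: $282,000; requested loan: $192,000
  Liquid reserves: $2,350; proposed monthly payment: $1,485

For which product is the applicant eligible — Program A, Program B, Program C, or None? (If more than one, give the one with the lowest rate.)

Program C

DTI = 3,265/8,250 = 39.6%.
LTV = 192,000/282,000 = 68.1%.
Reserves = 2,350/1,485 = 1.6 months.
Program A: score 780 ≥ 600; DTI 39.6% ≤ 45%; LTV 68.1% ≤ 90%; employment 14 ≥ 12 mo; reserves 1.6 < 4 mo → does not qualify.
Program B: score 780 ≥ 720; DTI 39.6% > 38% → does not qualify.
Program C: score 780 ≥ 600; DTI 39.6% ≤ 50%; employment 14 ≥ 6 mo → qualifies.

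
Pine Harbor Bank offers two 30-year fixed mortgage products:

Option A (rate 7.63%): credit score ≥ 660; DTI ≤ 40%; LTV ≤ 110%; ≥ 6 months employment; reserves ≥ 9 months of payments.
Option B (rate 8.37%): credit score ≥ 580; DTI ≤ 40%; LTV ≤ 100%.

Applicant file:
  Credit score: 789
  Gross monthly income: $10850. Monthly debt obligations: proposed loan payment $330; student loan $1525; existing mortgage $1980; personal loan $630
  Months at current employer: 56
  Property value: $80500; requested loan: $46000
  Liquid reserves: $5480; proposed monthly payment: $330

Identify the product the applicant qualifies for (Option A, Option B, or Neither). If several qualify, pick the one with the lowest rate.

Total debts = (330 + 1,525 + 1,980 + 630) = 4,465; DTI = 4,465/10,850 = 41.2%.
LTV = 46,000/80,500 = 57.1%.
Reserves = 5,480/330 = 16.6 months.
Option A: score 789 ≥ 660; DTI 41.2% > 40%; LTV 57.1% ≤ 110%; employment 56 ≥ 6 mo; reserves 16.6 ≥ 9 mo → does not qualify.
Option B: score 789 ≥ 580; DTI 41.2% > 40%; LTV 57.1% ≤ 100% → does not qualify.

Neither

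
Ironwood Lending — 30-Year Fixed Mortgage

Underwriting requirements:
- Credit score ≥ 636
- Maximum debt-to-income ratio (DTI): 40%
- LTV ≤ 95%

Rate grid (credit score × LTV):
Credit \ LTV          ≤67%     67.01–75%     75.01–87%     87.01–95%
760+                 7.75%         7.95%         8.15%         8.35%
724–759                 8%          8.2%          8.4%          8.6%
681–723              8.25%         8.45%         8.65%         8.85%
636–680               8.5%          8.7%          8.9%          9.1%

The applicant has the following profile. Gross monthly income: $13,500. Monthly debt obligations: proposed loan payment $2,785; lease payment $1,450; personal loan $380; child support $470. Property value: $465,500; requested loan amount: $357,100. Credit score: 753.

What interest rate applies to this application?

8.4%

Credit score 753 ≥ 636; Total monthly debts = (2,785 + 1,450 + 380 + 470) = 5,085. Debt-to-income = 5,085/13,500 = 37.7% — meets 40% limit
LTV: 357,100 ÷ 465,500 = 76.7%, within 95% cap
Row: 753 falls in 724–759. Column: 76.7% falls in 75.01–87%. Rate = 8.4%.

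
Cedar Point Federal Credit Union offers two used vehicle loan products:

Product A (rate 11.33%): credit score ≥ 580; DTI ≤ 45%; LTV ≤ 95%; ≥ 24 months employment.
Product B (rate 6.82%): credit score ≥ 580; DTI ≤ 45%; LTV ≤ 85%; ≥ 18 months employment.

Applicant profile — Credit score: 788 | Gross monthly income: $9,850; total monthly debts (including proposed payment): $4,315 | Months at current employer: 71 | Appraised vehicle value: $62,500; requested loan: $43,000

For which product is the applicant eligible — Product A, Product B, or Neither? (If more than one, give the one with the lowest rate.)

Product B

DTI = 4,315/9,850 = 43.8%.
LTV = 43,000/62,500 = 68.8%.
Product A: score 788 ≥ 580; DTI 43.8% ≤ 45%; LTV 68.8% ≤ 95%; employment 71 ≥ 24 mo → qualifies.
Product B: score 788 ≥ 580; DTI 43.8% ≤ 45%; LTV 68.8% ≤ 85%; employment 71 ≥ 18 mo → qualifies.
Qualifying: Product A, Product B. Lowest rate is 6.82% → Product B.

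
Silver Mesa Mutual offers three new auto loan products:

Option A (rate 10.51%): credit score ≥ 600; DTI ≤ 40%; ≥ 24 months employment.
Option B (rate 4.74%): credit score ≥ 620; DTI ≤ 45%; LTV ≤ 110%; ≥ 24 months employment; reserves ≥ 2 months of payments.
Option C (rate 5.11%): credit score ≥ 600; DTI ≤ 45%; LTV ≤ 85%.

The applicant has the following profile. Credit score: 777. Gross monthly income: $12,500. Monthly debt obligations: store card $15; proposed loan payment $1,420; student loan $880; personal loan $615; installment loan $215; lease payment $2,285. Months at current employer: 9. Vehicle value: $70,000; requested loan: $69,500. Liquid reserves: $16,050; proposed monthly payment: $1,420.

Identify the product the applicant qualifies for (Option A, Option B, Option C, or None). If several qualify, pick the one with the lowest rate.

None

Total debts = (15 + 1,420 + 880 + 615 + 215 + 2,285) = 5,430; DTI = 5,430/12,500 = 43.4%.
LTV = 69,500/70,000 = 99.3%.
Reserves = 16,050/1,420 = 11.3 months.
Option A: score 777 ≥ 600; DTI 43.4% > 40%; employment 9 < 24 mo → does not qualify.
Option B: score 777 ≥ 620; DTI 43.4% ≤ 45%; LTV 99.3% ≤ 110%; employment 9 < 24 mo; reserves 11.3 ≥ 2 mo → does not qualify.
Option C: score 777 ≥ 600; DTI 43.4% ≤ 45%; LTV 99.3% > 85% → does not qualify.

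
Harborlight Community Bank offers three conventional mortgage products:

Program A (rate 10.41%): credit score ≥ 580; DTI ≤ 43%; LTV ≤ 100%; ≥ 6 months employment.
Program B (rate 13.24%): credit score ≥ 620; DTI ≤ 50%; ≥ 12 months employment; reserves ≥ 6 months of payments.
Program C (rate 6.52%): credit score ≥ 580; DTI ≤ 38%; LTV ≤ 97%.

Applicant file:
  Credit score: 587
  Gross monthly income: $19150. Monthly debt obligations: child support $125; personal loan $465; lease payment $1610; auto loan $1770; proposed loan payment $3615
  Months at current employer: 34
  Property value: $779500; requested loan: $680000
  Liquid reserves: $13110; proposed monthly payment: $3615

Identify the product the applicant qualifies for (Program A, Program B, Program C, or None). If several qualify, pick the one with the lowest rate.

Total debts = (125 + 465 + 1,610 + 1,770 + 3,615) = 7,585; DTI = 7,585/19,150 = 39.6%.
LTV = 680,000/779,500 = 87.2%.
Reserves = 13,110/3,615 = 3.6 months.
Program A: score 587 ≥ 580; DTI 39.6% ≤ 43%; LTV 87.2% ≤ 100%; employment 34 ≥ 6 mo → qualifies.
Program B: score 587 < 620; DTI 39.6% ≤ 50%; employment 34 ≥ 12 mo; reserves 3.6 < 6 mo → does not qualify.
Program C: score 587 ≥ 580; DTI 39.6% > 38%; LTV 87.2% ≤ 97% → does not qualify.

Program A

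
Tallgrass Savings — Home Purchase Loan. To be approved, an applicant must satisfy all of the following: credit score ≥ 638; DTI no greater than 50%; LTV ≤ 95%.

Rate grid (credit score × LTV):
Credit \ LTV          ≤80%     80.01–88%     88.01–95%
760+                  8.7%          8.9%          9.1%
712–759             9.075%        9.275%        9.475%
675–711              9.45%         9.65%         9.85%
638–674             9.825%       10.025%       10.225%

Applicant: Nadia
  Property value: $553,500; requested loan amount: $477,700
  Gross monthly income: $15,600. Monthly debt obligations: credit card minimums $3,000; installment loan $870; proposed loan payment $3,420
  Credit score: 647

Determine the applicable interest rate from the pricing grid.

Credit score 647 ≥ 638; Total monthly debts = (3,000 + 870 + 3,420) = 7,290. Debt-to-income = 7,290/15,600 = 46.7% — meets 50% limit
LTV = 477,700/553,500 = 86.3% ≤ 95%
Row: 647 falls in 638–674. Column: 86.3% falls in 80.01–88%. Rate = 10.025%.

10.025%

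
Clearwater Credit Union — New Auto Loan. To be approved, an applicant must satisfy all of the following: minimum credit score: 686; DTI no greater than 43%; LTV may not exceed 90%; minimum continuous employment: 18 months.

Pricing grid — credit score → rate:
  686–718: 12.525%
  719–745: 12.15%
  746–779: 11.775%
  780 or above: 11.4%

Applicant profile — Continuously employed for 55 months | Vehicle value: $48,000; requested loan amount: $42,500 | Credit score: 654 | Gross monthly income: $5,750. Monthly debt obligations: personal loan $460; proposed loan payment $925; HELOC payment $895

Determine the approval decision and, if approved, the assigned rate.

Denied

Credit score 654 < 686 (below minimum)
Employment 55 ≥ 18 months
Total monthly debts = (460 + 925 + 895) = 2,280. DTI = 2,280/5,750 = 39.7% ≤ 43%
Loan-to-value = 42,500/48,000 = 88.5% — pass (90% max)
Not all requirements met → denied.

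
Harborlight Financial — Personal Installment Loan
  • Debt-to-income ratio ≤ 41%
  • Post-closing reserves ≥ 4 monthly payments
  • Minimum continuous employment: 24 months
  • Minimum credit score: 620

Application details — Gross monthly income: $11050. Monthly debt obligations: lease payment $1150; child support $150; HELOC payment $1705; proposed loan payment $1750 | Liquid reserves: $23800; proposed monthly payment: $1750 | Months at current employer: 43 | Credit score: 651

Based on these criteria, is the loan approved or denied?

Total monthly debts = (1,150 + 150 + 1,705 + 1,750) = 4,755. Debt-to-income = 4,755/11,050 = 43% — over 41% limit
Reserves = 23,800/1,750 = 13.6 months ≥ 4
Employment 43 ≥ 24 months
Credit score 651 ≥ 620 (meets)
Fails on DTI.

Denied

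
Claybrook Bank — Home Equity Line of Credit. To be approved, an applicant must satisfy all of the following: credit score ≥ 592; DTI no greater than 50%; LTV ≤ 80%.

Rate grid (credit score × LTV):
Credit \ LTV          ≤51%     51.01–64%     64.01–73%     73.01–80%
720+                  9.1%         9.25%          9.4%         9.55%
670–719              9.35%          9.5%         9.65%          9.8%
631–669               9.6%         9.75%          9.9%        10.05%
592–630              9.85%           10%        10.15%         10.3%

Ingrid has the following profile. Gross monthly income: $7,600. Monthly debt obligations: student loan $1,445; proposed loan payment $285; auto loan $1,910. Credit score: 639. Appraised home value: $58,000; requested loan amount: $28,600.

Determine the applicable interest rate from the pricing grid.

9.6%

Credit score 639 ≥ 592; Total monthly debts = (1,445 + 285 + 1,910) = 3,640. DTI: 3,640 ÷ 7,600 = 47.9%, within the 50% cap
Loan-to-value = 28,600/58,000 = 49.3% — pass (80% max)
Credit 639 → row 631–669; LTV 49.3% → column ≤51%. Grid cell → 9.6%.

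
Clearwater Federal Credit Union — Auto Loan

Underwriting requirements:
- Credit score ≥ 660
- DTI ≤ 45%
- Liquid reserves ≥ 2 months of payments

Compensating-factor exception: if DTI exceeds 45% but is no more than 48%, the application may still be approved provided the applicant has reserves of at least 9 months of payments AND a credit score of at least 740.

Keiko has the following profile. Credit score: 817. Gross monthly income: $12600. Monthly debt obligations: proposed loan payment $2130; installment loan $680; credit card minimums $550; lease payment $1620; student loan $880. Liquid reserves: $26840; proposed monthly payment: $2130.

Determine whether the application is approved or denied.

Approved

Credit score 817 ≥ 660 (meets base)
Total debts = (2,130 + 680 + 550 + 1,620 + 880) = 5,860. DTI: 5,860 ÷ 12,600 = 46.5%, over the 45% base limit.
Liquid reserves cover 26,840/2,130 = 12.6 months — ≥ 2 required
46.5% falls in the override range (45%–48%), so the compensating-factor test applies.
Reserves 12.6 ≥ 9 months; credit score 817 ≥ 740.
Both compensating conditions met → exception applies.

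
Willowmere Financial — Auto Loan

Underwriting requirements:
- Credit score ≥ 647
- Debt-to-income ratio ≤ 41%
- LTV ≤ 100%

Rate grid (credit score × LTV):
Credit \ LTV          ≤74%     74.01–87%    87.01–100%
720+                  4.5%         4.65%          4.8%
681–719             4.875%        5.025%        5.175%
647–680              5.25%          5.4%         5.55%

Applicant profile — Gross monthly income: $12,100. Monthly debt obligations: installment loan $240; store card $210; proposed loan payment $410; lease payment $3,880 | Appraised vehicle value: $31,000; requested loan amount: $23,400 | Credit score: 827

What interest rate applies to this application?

4.65%

Credit score 827 ≥ 647; Total monthly debts = (240 + 210 + 410 + 3,880) = 4,740. Debt-to-income = 4,740/12,100 = 39.2% — meets 41% limit
Loan-to-value = 23,400/31,000 = 75.5% — pass (100% max)
Row: 827 falls in 720+. Column: 75.5% falls in 74.01–87%. Rate = 4.65%.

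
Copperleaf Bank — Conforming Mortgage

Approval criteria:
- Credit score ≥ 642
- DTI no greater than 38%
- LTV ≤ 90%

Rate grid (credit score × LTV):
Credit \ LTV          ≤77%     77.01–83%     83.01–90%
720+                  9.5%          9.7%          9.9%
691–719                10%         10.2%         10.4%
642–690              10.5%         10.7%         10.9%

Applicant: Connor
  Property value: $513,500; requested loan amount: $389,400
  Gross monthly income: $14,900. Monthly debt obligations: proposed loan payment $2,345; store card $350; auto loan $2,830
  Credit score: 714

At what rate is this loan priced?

Credit score 714 ≥ 642; Total monthly debts = (2,345 + 350 + 2,830) = 5,525. DTI: 5,525 ÷ 14,900 = 37.1%, within the 38% cap
Loan-to-value = 389,400/513,500 = 75.8% — pass (90% max)
Credit 714 → row 691–719; LTV 75.8% → column ≤77%. Grid cell → 10%.

10%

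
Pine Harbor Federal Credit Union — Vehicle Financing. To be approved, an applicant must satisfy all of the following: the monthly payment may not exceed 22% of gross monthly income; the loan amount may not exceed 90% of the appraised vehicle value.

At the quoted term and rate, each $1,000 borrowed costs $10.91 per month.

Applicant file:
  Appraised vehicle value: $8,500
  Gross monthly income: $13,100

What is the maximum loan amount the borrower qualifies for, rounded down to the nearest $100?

Payment cap: 22% × $13,100 = $2,882/month.
At $10.91 per $1,000, that supports 2,882/10.91 × 1,000 ≈ $264,161 → $264,100.
LTV cap: 90% × $8,500 = $7,650 → $7,600.
Binding constraint: loan-to-value.

$7,600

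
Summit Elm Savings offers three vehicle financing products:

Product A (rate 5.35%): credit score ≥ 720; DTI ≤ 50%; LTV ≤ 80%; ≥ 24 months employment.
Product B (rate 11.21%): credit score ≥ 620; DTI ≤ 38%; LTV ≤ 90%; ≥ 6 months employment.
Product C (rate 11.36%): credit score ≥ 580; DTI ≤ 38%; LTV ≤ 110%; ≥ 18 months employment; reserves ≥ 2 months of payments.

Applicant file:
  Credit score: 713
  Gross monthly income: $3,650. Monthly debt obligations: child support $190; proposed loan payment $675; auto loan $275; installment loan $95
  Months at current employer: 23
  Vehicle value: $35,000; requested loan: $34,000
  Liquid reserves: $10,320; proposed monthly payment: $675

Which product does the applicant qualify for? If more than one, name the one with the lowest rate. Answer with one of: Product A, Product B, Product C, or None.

Product C

Total debts = (190 + 675 + 275 + 95) = 1,235; DTI = 1,235/3,650 = 33.8%.
LTV = 34,000/35,000 = 97.1%.
Reserves = 10,320/675 = 15.3 months.
Product A: score 713 < 720; DTI 33.8% ≤ 50%; LTV 97.1% > 80%; employment 23 < 24 mo → does not qualify.
Product B: score 713 ≥ 620; DTI 33.8% ≤ 38%; LTV 97.1% > 90%; employment 23 ≥ 6 mo → does not qualify.
Product C: score 713 ≥ 580; DTI 33.8% ≤ 38%; LTV 97.1% ≤ 110%; employment 23 ≥ 18 mo; reserves 15.3 ≥ 2 mo → qualifies.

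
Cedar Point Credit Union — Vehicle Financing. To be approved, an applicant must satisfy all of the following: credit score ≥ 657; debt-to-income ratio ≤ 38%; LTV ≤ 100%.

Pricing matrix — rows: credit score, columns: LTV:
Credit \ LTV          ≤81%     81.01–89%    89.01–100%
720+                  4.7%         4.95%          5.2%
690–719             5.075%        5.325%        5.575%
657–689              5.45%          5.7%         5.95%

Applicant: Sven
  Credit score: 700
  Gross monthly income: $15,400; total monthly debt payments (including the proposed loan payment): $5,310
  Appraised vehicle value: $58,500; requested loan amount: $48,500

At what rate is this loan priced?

Credit score 700 ≥ 657; DTI: 5,310 ÷ 15,400 = 34.5%, within the 38% cap
Loan-to-value = 48,500/58,500 = 82.9% — pass (100% max)
Score 700 is in the 690–719 band; LTV 82.9% is in the 81.01–89% band → 5.325%.

5.325%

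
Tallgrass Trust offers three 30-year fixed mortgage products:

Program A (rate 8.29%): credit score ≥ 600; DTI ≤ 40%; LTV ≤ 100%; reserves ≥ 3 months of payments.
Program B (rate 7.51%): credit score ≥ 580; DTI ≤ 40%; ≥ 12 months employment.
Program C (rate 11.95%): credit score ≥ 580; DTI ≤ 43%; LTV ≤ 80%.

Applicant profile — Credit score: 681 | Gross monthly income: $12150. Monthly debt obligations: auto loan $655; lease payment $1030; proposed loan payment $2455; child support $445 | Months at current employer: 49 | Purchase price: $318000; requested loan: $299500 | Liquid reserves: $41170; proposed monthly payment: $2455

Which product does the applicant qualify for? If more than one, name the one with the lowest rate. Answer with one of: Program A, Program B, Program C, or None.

Total debts = (655 + 1,030 + 2,455 + 445) = 4,585; DTI = 4,585/12,150 = 37.7%.
LTV = 299,500/318,000 = 94.2%.
Reserves = 41,170/2,455 = 16.8 months.
Program A: score 681 ≥ 600; DTI 37.7% ≤ 40%; LTV 94.2% ≤ 100%; reserves 16.8 ≥ 3 mo → qualifies.
Program B: score 681 ≥ 580; DTI 37.7% ≤ 40%; employment 49 ≥ 12 mo → qualifies.
Program C: score 681 ≥ 580; DTI 37.7% ≤ 43%; LTV 94.2% > 80% → does not qualify.
Qualifying: Program A, Program B. Lowest rate is 7.51% → Program B.

Program B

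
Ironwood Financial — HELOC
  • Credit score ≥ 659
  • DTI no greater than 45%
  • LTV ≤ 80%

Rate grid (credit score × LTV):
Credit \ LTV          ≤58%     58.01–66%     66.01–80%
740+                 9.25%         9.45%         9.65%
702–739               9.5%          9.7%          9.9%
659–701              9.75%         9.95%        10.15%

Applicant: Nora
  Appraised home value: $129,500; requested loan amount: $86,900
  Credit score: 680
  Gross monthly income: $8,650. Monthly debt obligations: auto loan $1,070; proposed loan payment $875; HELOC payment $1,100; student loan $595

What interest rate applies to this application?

10.15%

Credit score 680 ≥ 659; Total monthly debts = (1,070 + 875 + 1,100 + 595) = 3,640. Debt-to-income = 3,640/8,650 = 42.1% — meets 45% limit
LTV = 86,900/129,500 = 67.1% ≤ 80%
Credit 680 → row 659–701; LTV 67.1% → column 66.01–80%. Grid cell → 10.15%.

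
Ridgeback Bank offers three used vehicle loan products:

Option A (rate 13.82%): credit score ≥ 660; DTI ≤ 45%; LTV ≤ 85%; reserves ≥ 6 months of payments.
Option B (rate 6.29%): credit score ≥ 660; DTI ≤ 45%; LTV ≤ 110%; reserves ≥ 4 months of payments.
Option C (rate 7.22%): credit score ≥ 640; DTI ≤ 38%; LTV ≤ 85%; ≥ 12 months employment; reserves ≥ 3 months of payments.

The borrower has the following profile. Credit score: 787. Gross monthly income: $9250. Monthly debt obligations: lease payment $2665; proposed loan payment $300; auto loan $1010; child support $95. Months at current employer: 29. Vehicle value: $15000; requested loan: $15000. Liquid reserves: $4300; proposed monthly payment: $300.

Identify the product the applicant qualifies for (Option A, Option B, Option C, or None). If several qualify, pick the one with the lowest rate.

Option B

Total debts = (2,665 + 300 + 1,010 + 95) = 4,070; DTI = 4,070/9,250 = 44%.
LTV = 15,000/15,000 = 100%.
Reserves = 4,300/300 = 14.3 months.
Option A: score 787 ≥ 660; DTI 44% ≤ 45%; LTV 100% > 85%; reserves 14.3 ≥ 6 mo → does not qualify.
Option B: score 787 ≥ 660; DTI 44% ≤ 45%; LTV 100% ≤ 110%; reserves 14.3 ≥ 4 mo → qualifies.
Option C: score 787 ≥ 640; DTI 44% > 38%; LTV 100% > 85%; employment 29 ≥ 12 mo; reserves 14.3 ≥ 3 mo → does not qualify.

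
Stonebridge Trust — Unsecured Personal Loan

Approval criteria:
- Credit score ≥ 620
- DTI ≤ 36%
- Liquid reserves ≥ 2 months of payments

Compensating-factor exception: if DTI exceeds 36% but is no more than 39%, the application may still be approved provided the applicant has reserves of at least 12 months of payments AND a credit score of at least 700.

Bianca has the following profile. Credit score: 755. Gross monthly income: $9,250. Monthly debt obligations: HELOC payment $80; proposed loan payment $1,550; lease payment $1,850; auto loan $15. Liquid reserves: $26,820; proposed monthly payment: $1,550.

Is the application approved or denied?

Approved

Credit score 755 ≥ 620 (meets base)
Total debts = (80 + 1,550 + 1,850 + 15) = 3,495. DTI = 3,495/9,250 = 37.8% > 36% — standard DTI limit exceeded.
Reserves: 26,820 ÷ 1,550 = 17.3 months (meets 2-month minimum)
DTI 37.8% is within the 36%–39% exception band; checking compensating factors.
Override check — reserves: 17.3 mo (ok); score: 755 (ok).
Both override conditions satisfied; DTI exception granted.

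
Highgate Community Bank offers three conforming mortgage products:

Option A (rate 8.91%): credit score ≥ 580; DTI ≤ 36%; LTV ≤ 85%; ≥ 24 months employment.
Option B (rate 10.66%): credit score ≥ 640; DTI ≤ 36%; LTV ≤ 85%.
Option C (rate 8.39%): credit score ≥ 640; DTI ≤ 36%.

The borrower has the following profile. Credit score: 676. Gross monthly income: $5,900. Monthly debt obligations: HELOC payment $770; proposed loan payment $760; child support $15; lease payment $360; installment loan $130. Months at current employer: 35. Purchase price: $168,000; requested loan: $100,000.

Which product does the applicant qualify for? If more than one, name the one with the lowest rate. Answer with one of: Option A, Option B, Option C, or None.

Option C

Total debts = (770 + 760 + 15 + 360 + 130) = 2,035; DTI = 2,035/5,900 = 34.5%.
LTV = 100,000/168,000 = 59.5%.
Option A: score 676 ≥ 580; DTI 34.5% ≤ 36%; LTV 59.5% ≤ 85%; employment 35 ≥ 24 mo → qualifies.
Option B: score 676 ≥ 640; DTI 34.5% ≤ 36%; LTV 59.5% ≤ 85% → qualifies.
Option C: score 676 ≥ 640; DTI 34.5% ≤ 36% → qualifies.
Qualifying: Option A, Option B, Option C. Lowest rate is 8.39% → Option C.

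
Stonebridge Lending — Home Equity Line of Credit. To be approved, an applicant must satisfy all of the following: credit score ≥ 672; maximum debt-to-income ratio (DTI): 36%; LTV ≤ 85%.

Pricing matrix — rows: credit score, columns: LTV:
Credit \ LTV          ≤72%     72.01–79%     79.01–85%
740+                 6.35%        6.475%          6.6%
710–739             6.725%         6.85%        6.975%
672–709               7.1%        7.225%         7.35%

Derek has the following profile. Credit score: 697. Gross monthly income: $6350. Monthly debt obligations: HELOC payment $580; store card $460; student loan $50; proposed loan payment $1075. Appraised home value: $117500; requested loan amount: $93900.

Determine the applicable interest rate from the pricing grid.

Credit score 697 ≥ 672; Total monthly debts = (580 + 460 + 50 + 1,075) = 2,165. Debt-to-income = 2,165/6,350 = 34.1% — meets 36% limit
LTV = 93,900/117,500 = 79.9% ≤ 85%
Score 697 is in the 672–709 band; LTV 79.9% is in the 79.01–85% band → 7.35%.

7.35%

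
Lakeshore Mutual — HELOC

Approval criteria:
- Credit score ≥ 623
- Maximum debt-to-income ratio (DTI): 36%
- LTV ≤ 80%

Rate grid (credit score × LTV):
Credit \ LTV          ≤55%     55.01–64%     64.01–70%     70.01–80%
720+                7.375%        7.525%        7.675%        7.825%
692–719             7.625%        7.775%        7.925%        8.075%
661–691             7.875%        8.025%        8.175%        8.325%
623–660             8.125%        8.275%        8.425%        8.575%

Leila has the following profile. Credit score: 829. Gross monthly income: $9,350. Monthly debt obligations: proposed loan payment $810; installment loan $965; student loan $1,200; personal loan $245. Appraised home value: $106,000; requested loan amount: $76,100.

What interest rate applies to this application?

Credit score 829 ≥ 623; Total monthly debts = (810 + 965 + 1,200 + 245) = 3,220. Debt-to-income = 3,220/9,350 = 34.4% — meets 36% limit
LTV: 76,100 ÷ 106,000 = 71.8%, within 80% cap
Credit 829 → row 720+; LTV 71.8% → column 70.01–80%. Grid cell → 7.825%.

7.825%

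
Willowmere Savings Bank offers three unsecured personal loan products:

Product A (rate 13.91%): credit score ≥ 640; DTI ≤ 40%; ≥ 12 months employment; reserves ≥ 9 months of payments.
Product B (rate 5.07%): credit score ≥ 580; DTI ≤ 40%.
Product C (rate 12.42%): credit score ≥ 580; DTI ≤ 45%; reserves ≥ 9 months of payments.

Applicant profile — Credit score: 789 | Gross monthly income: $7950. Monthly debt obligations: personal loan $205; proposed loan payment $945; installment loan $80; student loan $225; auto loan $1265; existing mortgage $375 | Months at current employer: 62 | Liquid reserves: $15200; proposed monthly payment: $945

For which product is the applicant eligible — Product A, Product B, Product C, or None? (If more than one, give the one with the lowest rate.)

Product B

Total debts = (205 + 945 + 80 + 225 + 1,265 + 375) = 3,095; DTI = 3,095/7,950 = 38.9%.
Reserves = 15,200/945 = 16.1 months.
Product A: score 789 ≥ 640; DTI 38.9% ≤ 40%; employment 62 ≥ 12 mo; reserves 16.1 ≥ 9 mo → qualifies.
Product B: score 789 ≥ 580; DTI 38.9% ≤ 40% → qualifies.
Product C: score 789 ≥ 580; DTI 38.9% ≤ 45%; reserves 16.1 ≥ 9 mo → qualifies.
Qualifying: Product A, Product B, Product C. Lowest rate is 5.07% → Product B.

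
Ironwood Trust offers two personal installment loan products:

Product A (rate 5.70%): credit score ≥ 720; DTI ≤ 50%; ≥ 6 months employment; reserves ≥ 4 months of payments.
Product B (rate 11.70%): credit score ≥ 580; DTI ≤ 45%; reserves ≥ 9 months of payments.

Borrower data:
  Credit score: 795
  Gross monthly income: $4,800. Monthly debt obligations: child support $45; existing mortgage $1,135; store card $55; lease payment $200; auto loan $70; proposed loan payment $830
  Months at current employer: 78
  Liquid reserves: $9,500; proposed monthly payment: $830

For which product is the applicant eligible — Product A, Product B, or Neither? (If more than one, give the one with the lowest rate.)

Total debts = (45 + 1,135 + 55 + 200 + 70 + 830) = 2,335; DTI = 2,335/4,800 = 48.6%.
Reserves = 9,500/830 = 11.4 months.
Product A: score 795 ≥ 720; DTI 48.6% ≤ 50%; employment 78 ≥ 6 mo; reserves 11.4 ≥ 4 mo → qualifies.
Product B: score 795 ≥ 580; DTI 48.6% > 45%; reserves 11.4 ≥ 9 mo → does not qualify.

Product A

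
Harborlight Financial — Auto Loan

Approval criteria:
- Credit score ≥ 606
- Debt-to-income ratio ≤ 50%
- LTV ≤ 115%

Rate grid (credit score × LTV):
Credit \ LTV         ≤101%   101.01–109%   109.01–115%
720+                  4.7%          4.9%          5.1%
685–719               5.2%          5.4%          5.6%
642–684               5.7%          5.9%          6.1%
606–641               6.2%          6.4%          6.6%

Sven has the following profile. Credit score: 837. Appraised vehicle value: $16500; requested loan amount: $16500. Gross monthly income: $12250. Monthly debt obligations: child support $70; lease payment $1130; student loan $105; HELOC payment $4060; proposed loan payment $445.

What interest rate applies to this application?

Credit score 837 ≥ 606; Total monthly debts = (70 + 1,130 + 105 + 4,060 + 445) = 5,810. DTI: 5,810 ÷ 12,250 = 47.4%, within the 50% cap
Loan-to-value = 16,500/16,500 = 100% — pass (115% max)
Credit 837 → row 720+; LTV 100% → column ≤101%. Grid cell → 4.7%.

4.7%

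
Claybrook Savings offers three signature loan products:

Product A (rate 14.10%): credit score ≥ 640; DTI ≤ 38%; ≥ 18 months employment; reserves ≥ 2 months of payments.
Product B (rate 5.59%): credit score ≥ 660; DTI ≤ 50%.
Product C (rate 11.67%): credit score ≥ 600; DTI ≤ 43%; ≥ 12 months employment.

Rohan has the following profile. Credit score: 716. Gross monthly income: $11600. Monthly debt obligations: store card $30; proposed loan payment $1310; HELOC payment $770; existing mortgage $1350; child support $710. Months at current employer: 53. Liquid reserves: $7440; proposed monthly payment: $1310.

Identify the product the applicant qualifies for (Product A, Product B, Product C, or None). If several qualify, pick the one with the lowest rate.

Total debts = (30 + 1,310 + 770 + 1,350 + 710) = 4,170; DTI = 4,170/11,600 = 35.9%.
Reserves = 7,440/1,310 = 5.7 months.
Product A: score 716 ≥ 640; DTI 35.9% ≤ 38%; employment 53 ≥ 18 mo; reserves 5.7 ≥ 2 mo → qualifies.
Product B: score 716 ≥ 660; DTI 35.9% ≤ 50% → qualifies.
Product C: score 716 ≥ 600; DTI 35.9% ≤ 43%; employment 53 ≥ 12 mo → qualifies.
Qualifying: Product A, Product B, Product C. Lowest rate is 5.59% → Product B.

Product B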